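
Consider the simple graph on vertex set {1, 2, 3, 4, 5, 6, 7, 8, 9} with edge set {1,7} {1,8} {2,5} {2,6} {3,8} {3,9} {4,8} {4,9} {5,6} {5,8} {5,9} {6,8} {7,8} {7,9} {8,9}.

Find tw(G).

A width-2 tree decomposition is:
Bags: B1 = {5, 8, 9}  B2 = {3, 8, 9}  B3 = {4, 8, 9}  B4 = {7, 8, 9}  B5 = {5, 6, 8}  B6 = {1, 7, 8}  B7 = {2, 5, 6}
Tree: B1–B2, B2–B3, B3–B4, B1–B5, B4–B6, B5–B7
Each bag holds 3 vertices, so the decomposition has width 2, which upper-bounds the treewidth. On the other hand G contains the 3-clique {1, 7, 8}. A clique must lie in a single bag of any decomposition, so no decomposition can have width below 2. Therefore the treewidth is 2.

2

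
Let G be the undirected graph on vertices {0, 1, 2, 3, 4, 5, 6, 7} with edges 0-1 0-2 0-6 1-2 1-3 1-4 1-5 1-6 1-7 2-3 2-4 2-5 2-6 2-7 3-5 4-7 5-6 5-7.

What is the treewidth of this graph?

3

A width-3 tree decomposition is:
Bags: B1 = {1, 2, 5, 7}  B2 = {1, 2, 4, 7}  B3 = {1, 2, 5, 6}  B4 = {0, 1, 2, 6}  B5 = {1, 2, 3, 5}
Tree: B1–B2, B1–B3, B3–B4, B1–B5
Each bag holds 4 vertices, so the decomposition has width 3, which upper-bounds the treewidth. For the lower bound, the 4 vertices {0, 1, 2, 6} are pairwise adjacent, and any tree decomposition puts a clique entirely inside one bag — forcing width ≥ 3. Combining the bounds, tw(G) = 3.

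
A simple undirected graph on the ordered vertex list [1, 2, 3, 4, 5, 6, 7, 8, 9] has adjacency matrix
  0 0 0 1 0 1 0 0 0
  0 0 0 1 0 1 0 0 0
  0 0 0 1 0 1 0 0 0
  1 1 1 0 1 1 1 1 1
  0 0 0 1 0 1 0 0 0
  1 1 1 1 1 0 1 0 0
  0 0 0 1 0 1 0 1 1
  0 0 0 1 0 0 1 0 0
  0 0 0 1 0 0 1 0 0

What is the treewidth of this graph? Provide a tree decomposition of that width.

The largest bag has 3 vertices, giving width 2; this decomposition certifies tw(G) ≤ 2. For the lower bound, the 3 vertices {4, 7, 8} are pairwise adjacent, and any tree decomposition puts a clique entirely inside one bag — forcing width ≥ 2. The upper and lower bounds meet at 2, so that is the treewidth.

Treewidth 2.
One optimal decomposition is:
Bags: B1 = {1, 4, 6}  B2 = {4, 6, 7}  B3 = {4, 7, 9}  B4 = {4, 7, 8}  B5 = {2, 4, 6}  B6 = {3, 4, 6}  B7 = {4, 5, 6}
Tree: B1–B2, B2–B3, B2–B4, B1–B5, B5–B6, B1–B7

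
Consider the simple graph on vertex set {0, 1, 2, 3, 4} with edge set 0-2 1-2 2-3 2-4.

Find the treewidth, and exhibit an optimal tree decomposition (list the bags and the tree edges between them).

Every bag has size at most 2, so the width is 2 − 1 = 1 and tw(G) ≤ 1. Since G has at least one edge (e.g. 4–2), it is not an edgeless graph, so tw(G) ≥ 1. Combining the bounds, tw(G) = 1.

Treewidth 1.
One optimal decomposition is:
Bags: B1 = {2, 4}  B2 = {0, 2}  B3 = {2, 3}  B4 = {1, 2}
Tree: B1–B2, B1–B3, B3–B4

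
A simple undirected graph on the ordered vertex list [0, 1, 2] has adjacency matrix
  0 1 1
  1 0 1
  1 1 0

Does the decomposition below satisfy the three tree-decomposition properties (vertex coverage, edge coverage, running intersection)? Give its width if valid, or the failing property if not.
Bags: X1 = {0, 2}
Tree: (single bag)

A tree decomposition must satisfy three properties: every vertex lies in some bag; for every edge, both endpoints lie together in some bag; and for every vertex, the bags containing it form a connected subtree. Here vertex 1 appears in no bag, so the decomposition is invalid.

No — vertex 1 appears in no bag.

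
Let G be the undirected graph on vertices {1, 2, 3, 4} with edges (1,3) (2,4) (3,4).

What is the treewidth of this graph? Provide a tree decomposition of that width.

Treewidth 1.
One optimal decomposition is:
Bags: B1 = {2, 4}  B2 = {3, 4}  B3 = {1, 3}
Tree: B1–B2, B2–B3

The largest bag has 2 vertices, giving width 1; this decomposition certifies tw(G) ≤ 1. Since G has at least one edge (e.g. 4–2), it is not an edgeless graph, so tw(G) ≥ 1. The upper and lower bounds meet at 1, so that is the treewidth.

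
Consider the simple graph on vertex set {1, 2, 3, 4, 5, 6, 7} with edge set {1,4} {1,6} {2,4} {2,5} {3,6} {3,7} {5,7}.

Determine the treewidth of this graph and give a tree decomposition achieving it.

Each bag holds 3 vertices, so the decomposition has width 2, which upper-bounds the treewidth. The edges 5–7–3–6–1–4–2–5 form a cycle, so G is not a tree and its treewidth is at least 2. The upper and lower bounds meet at 2, so that is the treewidth.

Treewidth 2.
One optimal decomposition is:
Bags: B1 = {3, 5, 7}  B2 = {3, 5, 6}  B3 = {1, 5, 6}  B4 = {1, 4, 5}  B5 = {2, 4, 5}
Tree: B1–B2, B2–B3, B3–B4, B4–B5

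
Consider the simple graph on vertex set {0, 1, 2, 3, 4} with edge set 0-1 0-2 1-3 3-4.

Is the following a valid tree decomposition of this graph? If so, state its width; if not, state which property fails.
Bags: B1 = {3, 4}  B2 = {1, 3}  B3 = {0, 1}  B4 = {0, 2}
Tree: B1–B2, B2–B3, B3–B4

Yes; width 1.

Checking the three conditions: (i) the bags cover all of {0, 1, 2, 3, 4}; (ii) for each edge, some bag contains both endpoints; (iii) the bags containing any fixed vertex form a subtree. All hold, so the decomposition is valid with width 2 − 1 = 1.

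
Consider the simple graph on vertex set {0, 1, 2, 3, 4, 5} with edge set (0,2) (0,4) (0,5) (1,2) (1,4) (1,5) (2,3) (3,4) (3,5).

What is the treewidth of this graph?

A width-3 tree decomposition is:
Bags: B1 = {0, 1, 2, 3}  B2 = {0, 1, 3, 5}  B3 = {0, 1, 3, 4}
Tree: B1–B2, B2–B3
Each bag holds 4 vertices, so the decomposition has width 3, which upper-bounds the treewidth. For the lower bound: the 4 vertex sets {2,3}, {0,5}, {1}, {4} are disjoint, each induces a connected subgraph, and every pair is joined by at least one edge of G. Contracting each set to a single vertex therefore yields K_{4} as a minor, and since treewidth is minor-monotone, tw(G) ≥ tw(K_{4}) = 3. Therefore the treewidth is 3.

3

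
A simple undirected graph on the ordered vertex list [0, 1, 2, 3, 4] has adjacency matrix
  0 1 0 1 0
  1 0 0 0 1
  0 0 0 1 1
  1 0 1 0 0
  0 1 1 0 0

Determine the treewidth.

2

A width-2 tree decomposition is:
Bags: B1 = {1, 2, 4}  B2 = {1, 2, 3}  B3 = {0, 1, 3}
Tree: B1–B2, B2–B3
The largest bag has 3 vertices, giving width 2; this decomposition certifies tw(G) ≤ 2. For the lower bound, G contains the cycle 1–4–2–3–0–1, so G is not a forest; only forests have treewidth ≤ 1, hence tw(G) ≥ 2. The upper and lower bounds meet at 2, so that is the treewidth.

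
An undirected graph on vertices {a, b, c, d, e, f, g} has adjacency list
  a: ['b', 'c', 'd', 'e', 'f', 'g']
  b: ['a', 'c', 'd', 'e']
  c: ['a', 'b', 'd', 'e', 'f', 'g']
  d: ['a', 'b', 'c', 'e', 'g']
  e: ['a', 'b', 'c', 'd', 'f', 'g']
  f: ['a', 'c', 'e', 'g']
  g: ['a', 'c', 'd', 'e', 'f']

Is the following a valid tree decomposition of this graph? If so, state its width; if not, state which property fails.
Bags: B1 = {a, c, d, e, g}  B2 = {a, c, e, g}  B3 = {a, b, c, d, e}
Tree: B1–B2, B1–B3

No — vertex f appears in no bag.

A tree decomposition must satisfy three properties: every vertex lies in some bag; for every edge, both endpoints lie together in some bag; and for every vertex, the bags containing it form a connected subtree. Here vertex f appears in no bag, so the decomposition is invalid.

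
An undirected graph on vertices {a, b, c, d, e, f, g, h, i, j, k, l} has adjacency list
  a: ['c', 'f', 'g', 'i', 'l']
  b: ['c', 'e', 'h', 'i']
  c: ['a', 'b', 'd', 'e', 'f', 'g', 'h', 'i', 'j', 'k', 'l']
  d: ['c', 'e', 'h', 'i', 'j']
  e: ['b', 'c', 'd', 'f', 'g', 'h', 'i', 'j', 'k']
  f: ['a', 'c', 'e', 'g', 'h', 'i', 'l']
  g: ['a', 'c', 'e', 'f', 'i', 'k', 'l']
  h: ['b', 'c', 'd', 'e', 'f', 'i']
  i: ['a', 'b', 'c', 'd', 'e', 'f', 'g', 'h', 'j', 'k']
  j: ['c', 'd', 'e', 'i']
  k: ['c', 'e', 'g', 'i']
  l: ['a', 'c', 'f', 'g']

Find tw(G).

4

A width-4 tree decomposition is:
Bags: B1 = {c, e, f, g, i}  B2 = {c, e, f, h, i}  B3 = {b, c, e, h, i}  B4 = {c, d, e, h, i}  B5 = {a, c, f, g, i}  B6 = {c, d, e, i, j}  B7 = {a, c, f, g, l}  B8 = {c, e, g, i, k}
Tree: B1–B2, B2–B3, B3–B4, B1–B5, B4–B6, B5–B7, B1–B8
Each bag holds 5 vertices, so the decomposition has width 4, which upper-bounds the treewidth. For the lower bound, the 5 vertices {a, c, f, g, l} are pairwise adjacent, and any tree decomposition puts a clique entirely inside one bag — forcing width ≥ 4. Combining the bounds, tw(G) = 4.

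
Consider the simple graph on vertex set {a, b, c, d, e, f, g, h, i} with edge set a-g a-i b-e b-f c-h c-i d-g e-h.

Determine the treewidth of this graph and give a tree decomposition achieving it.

Every bag has size at most 2, so the width is 2 − 1 = 1 and tw(G) ≤ 1. G has an edge, so its treewidth is at least 1. Hence tw(G) = 1 exactly.

Treewidth 1.
One such decomposition:
Bags: B1 = {d, g}  B2 = {a, g}  B3 = {a, i}  B4 = {c, i}  B5 = {c, h}  B6 = {e, h}  B7 = {b, e}  B8 = {b, f}
Tree: B1–B2, B2–B3, B3–B4, B4–B5, B5–B6, B6–B7, B7–B8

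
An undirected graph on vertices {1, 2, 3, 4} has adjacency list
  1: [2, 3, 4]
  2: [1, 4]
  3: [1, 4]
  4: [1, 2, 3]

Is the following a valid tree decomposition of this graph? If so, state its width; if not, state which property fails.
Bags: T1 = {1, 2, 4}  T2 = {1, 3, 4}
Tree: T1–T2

Every vertex of G appears in some bag (union = {1, 2, 3, 4}); every edge is covered by a bag; and for each vertex v the set of bags containing v is connected in the bag tree. The decomposition is therefore valid. The largest bag has 3 vertices, so the width is 2.

Yes; width 2.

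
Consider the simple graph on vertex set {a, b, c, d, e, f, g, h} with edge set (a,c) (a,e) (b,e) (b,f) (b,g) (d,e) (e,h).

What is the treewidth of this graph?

A width-1 tree decomposition is:
Bags: B1 = {e, h}  B2 = {d, e}  B3 = {b, e}  B4 = {a, e}  B5 = {b, f}  B6 = {b, g}  B7 = {a, c}
Tree: B1–B2, B1–B3, B2–B4, B3–B5, B5–B6, B4–B7
Every bag has size at most 2, so the width is 2 − 1 = 1 and tw(G) ≤ 1. Since G has at least one edge (e.g. h–e), it is not an edgeless graph, so tw(G) ≥ 1. The upper and lower bounds meet at 1, so that is the treewidth.

1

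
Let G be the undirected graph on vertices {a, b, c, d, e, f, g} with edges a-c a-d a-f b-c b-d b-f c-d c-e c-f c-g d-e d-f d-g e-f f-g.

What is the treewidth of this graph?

A width-3 tree decomposition is:
Bags: B1 = {c, d, e, f}  B2 = {b, c, d, f}  B3 = {c, d, f, g}  B4 = {a, c, d, f}
Tree: B1–B2, B1–B3, B1–B4
Every bag has size at most 4, so the width is 4 − 1 = 3 and tw(G) ≤ 3. On the other hand G contains the 4-clique {c, d, f, g}. A clique must lie in a single bag of any decomposition, so no decomposition can have width below 3. Hence tw(G) = 3 exactly.

3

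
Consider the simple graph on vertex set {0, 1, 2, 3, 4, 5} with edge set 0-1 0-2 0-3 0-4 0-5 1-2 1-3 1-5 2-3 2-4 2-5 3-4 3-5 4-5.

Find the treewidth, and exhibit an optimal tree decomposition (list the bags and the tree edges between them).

Each bag holds 5 vertices, so the decomposition has width 4, which upper-bounds the treewidth. Conversely, {0, 1, 2, 3, 5} is a clique of size 5, and the vertices of any clique must share a bag in every tree decomposition; so some bag has ≥ 5 vertices and tw(G) ≥ 4. The upper and lower bounds meet at 4, so that is the treewidth.

Treewidth 4.
One optimal decomposition is:
Bags: B1 = {0, 1, 2, 3, 5}  B2 = {0, 2, 3, 4, 5}
Tree: B1–B2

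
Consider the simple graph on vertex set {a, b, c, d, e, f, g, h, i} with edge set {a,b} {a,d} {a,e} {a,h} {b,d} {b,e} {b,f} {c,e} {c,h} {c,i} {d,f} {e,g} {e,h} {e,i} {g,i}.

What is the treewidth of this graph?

A width-2 tree decomposition is:
Bags: B1 = {a, e, h}  B2 = {a, b, e}  B3 = {a, b, d}  B4 = {b, d, f}  B5 = {c, e, h}  B6 = {c, e, i}  B7 = {e, g, i}
Tree: B1–B2, B2–B3, B3–B4, B1–B5, B5–B6, B6–B7
Every bag has size at most 3, so the width is 3 − 1 = 2 and tw(G) ≤ 2. Conversely, {a, b, d} is a clique of size 3, and the vertices of any clique must share a bag in every tree decomposition; so some bag has ≥ 3 vertices and tw(G) ≥ 2. Hence tw(G) = 2 exactly.

2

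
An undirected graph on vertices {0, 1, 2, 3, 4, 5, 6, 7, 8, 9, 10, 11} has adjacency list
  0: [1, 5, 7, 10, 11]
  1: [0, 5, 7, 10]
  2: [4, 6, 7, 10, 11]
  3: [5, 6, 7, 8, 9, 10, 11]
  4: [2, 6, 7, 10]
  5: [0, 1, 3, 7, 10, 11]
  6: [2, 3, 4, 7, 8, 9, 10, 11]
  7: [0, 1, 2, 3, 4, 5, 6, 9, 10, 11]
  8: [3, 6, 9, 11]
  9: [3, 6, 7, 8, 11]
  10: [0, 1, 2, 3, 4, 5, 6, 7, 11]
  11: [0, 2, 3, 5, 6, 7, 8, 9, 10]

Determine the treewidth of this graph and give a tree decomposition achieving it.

Treewidth 4.
One optimal decomposition is:
Bags: B1 = {3, 6, 7, 9, 11}  B2 = {3, 6, 7, 10, 11}  B3 = {3, 5, 7, 10, 11}  B4 = {2, 6, 7, 10, 11}  B5 = {0, 5, 7, 10, 11}  B6 = {0, 1, 5, 7, 10}  B7 = {3, 6, 8, 9, 11}  B8 = {2, 4, 6, 7, 10}
Tree: B1–B2, B2–B3, B2–B4, B3–B5, B5–B6, B1–B7, B4–B8

The largest bag has 5 vertices, giving width 4; this decomposition certifies tw(G) ≤ 4. On the other hand G contains the 5-clique {3, 6, 8, 9, 11}. A clique must lie in a single bag of any decomposition, so no decomposition can have width below 4. Hence tw(G) = 4 exactly.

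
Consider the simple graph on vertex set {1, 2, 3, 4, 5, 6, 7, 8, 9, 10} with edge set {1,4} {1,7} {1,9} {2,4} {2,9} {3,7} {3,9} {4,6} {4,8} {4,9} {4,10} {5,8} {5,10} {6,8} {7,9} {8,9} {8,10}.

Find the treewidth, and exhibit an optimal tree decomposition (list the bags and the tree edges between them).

Treewidth 2.
Bags: B1 = {1, 4, 9}  B2 = {1, 7, 9}  B3 = {4, 8, 9}  B4 = {4, 8, 10}  B5 = {4, 6, 8}  B6 = {3, 7, 9}  B7 = {5, 8, 10}  B8 = {2, 4, 9}
Tree: B1–B2, B1–B3, B3–B4, B4–B5, B2–B6, B4–B7, B3–B8

Each bag holds 3 vertices, so the decomposition has width 2, which upper-bounds the treewidth. For the lower bound, the 3 vertices {3, 7, 9} are pairwise adjacent, and any tree decomposition puts a clique entirely inside one bag — forcing width ≥ 2. The upper and lower bounds meet at 2, so that is the treewidth.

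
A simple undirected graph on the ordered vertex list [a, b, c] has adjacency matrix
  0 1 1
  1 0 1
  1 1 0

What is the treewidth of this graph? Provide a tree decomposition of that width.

Treewidth 2.
One such decomposition:
Bags: B1 = {a, b, c}
Tree: (single bag)

A single bag containing all 3 vertices is trivially a valid decomposition of width 2. Conversely, {a, b, c} is a clique of size 3, and the vertices of any clique must share a bag in every tree decomposition; so some bag has ≥ 3 vertices and tw(G) ≥ 2. Hence tw(G) = 2 exactly.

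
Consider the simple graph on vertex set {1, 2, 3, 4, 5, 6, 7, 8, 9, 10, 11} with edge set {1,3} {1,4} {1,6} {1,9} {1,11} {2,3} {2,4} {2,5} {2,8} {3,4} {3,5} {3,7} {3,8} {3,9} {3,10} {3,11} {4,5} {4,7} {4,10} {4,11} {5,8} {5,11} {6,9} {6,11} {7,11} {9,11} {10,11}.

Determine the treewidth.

A width-3 tree decomposition is:
Bags: B1 = {2, 3, 4, 5}  B2 = {3, 4, 5, 11}  B3 = {3, 4, 10, 11}  B4 = {1, 3, 4, 11}  B5 = {1, 3, 9, 11}  B6 = {2, 3, 5, 8}  B7 = {3, 4, 7, 11}  B8 = {1, 6, 9, 11}
Tree: B1–B2, B2–B3, B2–B4, B4–B5, B1–B6, B2–B7, B5–B8
Every bag has size at most 4, so the width is 4 − 1 = 3 and tw(G) ≤ 3. On the other hand G contains the 4-clique {2, 3, 5, 8}. A clique must lie in a single bag of any decomposition, so no decomposition can have width below 3. The upper and lower bounds meet at 3, so that is the treewidth.

3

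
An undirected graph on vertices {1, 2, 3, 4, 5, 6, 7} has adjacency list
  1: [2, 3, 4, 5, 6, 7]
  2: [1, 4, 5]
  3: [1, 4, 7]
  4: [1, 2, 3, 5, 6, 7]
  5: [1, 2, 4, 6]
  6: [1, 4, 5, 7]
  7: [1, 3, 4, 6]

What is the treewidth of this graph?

3

A width-3 tree decomposition is:
Bags: B1 = {1, 3, 4, 7}  B2 = {1, 4, 6, 7}  B3 = {1, 4, 5, 6}  B4 = {1, 2, 4, 5}
Tree: B1–B2, B2–B3, B3–B4
Each bag holds 4 vertices, so the decomposition has width 3, which upper-bounds the treewidth. For the lower bound, the 4 vertices {1, 3, 4, 7} are pairwise adjacent, and any tree decomposition puts a clique entirely inside one bag — forcing width ≥ 3. The upper and lower bounds meet at 3, so that is the treewidth.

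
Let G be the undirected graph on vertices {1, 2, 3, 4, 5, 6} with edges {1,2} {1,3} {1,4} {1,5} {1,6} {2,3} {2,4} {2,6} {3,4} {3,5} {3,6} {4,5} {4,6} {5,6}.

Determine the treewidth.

4

A width-4 tree decomposition is:
Bags: B1 = {1, 3, 4, 5, 6}  B2 = {1, 2, 3, 4, 6}
Tree: B1–B2
Every bag has size at most 5, so the width is 5 − 1 = 4 and tw(G) ≤ 4. Conversely, {1, 2, 3, 4, 6} is a clique of size 5, and the vertices of any clique must share a bag in every tree decomposition; so some bag has ≥ 5 vertices and tw(G) ≥ 4. Therefore the treewidth is 4.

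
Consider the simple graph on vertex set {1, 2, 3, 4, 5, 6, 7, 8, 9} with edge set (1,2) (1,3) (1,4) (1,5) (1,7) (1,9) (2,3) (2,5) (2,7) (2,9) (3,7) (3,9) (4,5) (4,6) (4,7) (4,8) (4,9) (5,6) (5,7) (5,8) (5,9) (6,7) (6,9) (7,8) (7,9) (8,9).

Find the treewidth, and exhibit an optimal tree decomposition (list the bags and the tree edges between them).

Treewidth 4.
One such decomposition:
Bags: B1 = {1, 4, 5, 7, 9}  B2 = {4, 5, 7, 8, 9}  B3 = {1, 2, 5, 7, 9}  B4 = {4, 5, 6, 7, 9}  B5 = {1, 2, 3, 7, 9}
Tree: B1–B2, B1–B3, B2–B4, B3–B5

The largest bag has 5 vertices, giving width 4; this decomposition certifies tw(G) ≤ 4. On the other hand G contains the 5-clique {1, 2, 3, 7, 9}. A clique must lie in a single bag of any decomposition, so no decomposition can have width below 4. Combining the bounds, tw(G) = 4.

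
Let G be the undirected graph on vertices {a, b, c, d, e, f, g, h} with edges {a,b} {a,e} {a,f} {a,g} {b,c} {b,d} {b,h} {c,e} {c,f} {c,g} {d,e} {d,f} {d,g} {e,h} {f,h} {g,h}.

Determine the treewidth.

4

A width-4 tree decomposition is:
Bags: B1 = {a, c, d, f, h}  B2 = {a, c, d, g, h}  B3 = {a, b, c, d, h}  B4 = {a, c, d, e, h}
Tree: B1–B2, B2–B3, B3–B4
Every bag has size at most 5, so the width is 5 − 1 = 4 and tw(G) ≤ 4. For the lower bound: the 5 vertex sets {f,h}, {d,g}, {b,c}, {a}, {e} are disjoint, each induces a connected subgraph, and every pair is joined by at least one edge of G. Contracting each set to a single vertex therefore yields K_{5} as a minor, and since treewidth is minor-monotone, tw(G) ≥ tw(K_{5}) = 4. The upper and lower bounds meet at 4, so that is the treewidth.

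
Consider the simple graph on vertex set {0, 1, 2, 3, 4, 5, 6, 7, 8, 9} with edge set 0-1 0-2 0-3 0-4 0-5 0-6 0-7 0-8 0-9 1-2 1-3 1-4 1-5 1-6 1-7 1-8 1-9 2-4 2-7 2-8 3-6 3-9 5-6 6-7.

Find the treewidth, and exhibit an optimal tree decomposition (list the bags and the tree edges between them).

The largest bag has 4 vertices, giving width 3; this decomposition certifies tw(G) ≤ 3. Conversely, {0, 1, 2, 8} is a clique of size 4, and the vertices of any clique must share a bag in every tree decomposition; so some bag has ≥ 4 vertices and tw(G) ≥ 3. The upper and lower bounds meet at 3, so that is the treewidth.

Treewidth 3.
Bags: B1 = {0, 1, 6, 7}  B2 = {0, 1, 3, 6}  B3 = {0, 1, 2, 7}  B4 = {0, 1, 3, 9}  B5 = {0, 1, 2, 8}  B6 = {0, 1, 5, 6}  B7 = {0, 1, 2, 4}
Tree: B1–B2, B1–B3, B2–B4, B3–B5, B2–B6, B3–B7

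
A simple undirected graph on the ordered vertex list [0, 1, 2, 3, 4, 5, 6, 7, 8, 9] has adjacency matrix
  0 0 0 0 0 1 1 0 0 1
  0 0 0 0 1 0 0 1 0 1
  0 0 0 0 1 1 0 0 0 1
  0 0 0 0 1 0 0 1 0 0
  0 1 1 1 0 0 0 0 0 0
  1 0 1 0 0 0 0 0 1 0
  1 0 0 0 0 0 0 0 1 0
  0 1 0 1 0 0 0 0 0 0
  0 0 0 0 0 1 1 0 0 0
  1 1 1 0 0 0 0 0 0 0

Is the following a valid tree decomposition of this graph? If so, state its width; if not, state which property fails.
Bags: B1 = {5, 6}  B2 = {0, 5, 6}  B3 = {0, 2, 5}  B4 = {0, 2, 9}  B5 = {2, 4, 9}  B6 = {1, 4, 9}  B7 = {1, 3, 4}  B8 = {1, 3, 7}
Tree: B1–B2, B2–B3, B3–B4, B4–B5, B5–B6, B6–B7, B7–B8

No — vertex 8 appears in no bag.

A tree decomposition must satisfy three properties: every vertex lies in some bag; for every edge, both endpoints lie together in some bag; and for every vertex, the bags containing it form a connected subtree. Here vertex 8 appears in no bag, so the decomposition is invalid.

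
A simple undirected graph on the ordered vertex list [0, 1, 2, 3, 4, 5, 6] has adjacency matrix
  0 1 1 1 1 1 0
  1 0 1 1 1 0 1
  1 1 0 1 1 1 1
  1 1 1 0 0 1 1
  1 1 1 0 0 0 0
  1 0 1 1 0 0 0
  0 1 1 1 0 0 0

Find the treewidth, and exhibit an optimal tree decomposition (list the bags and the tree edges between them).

Treewidth 3.
One such decomposition:
Bags: B1 = {0, 1, 2, 3}  B2 = {0, 1, 2, 4}  B3 = {0, 2, 3, 5}  B4 = {1, 2, 3, 6}
Tree: B1–B2, B1–B3, B1–B4

Every bag has size at most 4, so the width is 4 − 1 = 3 and tw(G) ≤ 3. For the lower bound, the 4 vertices {0, 1, 2, 3} are pairwise adjacent, and any tree decomposition puts a clique entirely inside one bag — forcing width ≥ 3. Hence tw(G) = 3 exactly.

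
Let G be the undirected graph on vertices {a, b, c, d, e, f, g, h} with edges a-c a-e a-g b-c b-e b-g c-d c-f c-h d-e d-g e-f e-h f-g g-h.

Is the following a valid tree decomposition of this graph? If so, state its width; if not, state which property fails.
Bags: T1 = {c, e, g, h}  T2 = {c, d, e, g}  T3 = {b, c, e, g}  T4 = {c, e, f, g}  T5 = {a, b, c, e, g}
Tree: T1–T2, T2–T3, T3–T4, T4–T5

A tree decomposition must satisfy three properties: every vertex lies in some bag; for every edge, both endpoints lie together in some bag; and for every vertex, the bags containing it form a connected subtree. Here bags containing vertex b are not connected in the tree, so the decomposition is invalid.

No — bags containing vertex b are not connected in the tree.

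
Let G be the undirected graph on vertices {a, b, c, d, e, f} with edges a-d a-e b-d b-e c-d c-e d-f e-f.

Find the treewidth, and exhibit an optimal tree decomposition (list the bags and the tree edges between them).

Every bag has size at most 3, so the width is 3 − 1 = 2 and tw(G) ≤ 2. The edges d–a–e–b–d form a cycle, so G is not a tree and its treewidth is at least 2. The upper and lower bounds meet at 2, so that is the treewidth.

Treewidth 2.
One such decomposition:
Bags: B1 = {a, d, e}  B2 = {b, d, e}  B3 = {d, e, f}  B4 = {c, d, e}
Tree: B1–B2, B2–B3, B3–B4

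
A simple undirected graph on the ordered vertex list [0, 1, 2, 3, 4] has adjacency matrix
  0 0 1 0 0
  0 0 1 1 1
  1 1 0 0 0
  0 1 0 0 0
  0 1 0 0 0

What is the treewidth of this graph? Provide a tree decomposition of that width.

Every bag has size at most 2, so the width is 2 − 1 = 1 and tw(G) ≤ 1. Any graph with an edge has treewidth ≥ 1, and G has the edge 1–2. Hence tw(G) = 1 exactly.

Treewidth 1.
Bags: B1 = {1, 2}  B2 = {0, 2}  B3 = {1, 4}  B4 = {1, 3}
Tree: B1–B2, B1–B3, B1–B4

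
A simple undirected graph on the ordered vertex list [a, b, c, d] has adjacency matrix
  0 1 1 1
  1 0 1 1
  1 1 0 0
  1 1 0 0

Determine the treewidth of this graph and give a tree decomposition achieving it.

The largest bag has 3 vertices, giving width 2; this decomposition certifies tw(G) ≤ 2. Conversely, {a, b, d} is a clique of size 3, and the vertices of any clique must share a bag in every tree decomposition; so some bag has ≥ 3 vertices and tw(G) ≥ 2. The upper and lower bounds meet at 2, so that is the treewidth.

Treewidth 2.
One optimal decomposition is:
Bags: B1 = {a, b, c}  B2 = {a, b, d}
Tree: B1–B2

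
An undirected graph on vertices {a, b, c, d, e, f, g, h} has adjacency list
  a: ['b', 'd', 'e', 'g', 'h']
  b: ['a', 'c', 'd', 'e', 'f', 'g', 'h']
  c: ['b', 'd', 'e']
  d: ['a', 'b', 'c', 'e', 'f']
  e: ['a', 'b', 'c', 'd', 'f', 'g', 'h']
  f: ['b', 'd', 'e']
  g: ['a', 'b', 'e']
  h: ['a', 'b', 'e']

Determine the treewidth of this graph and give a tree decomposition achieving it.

The largest bag has 4 vertices, giving width 3; this decomposition certifies tw(G) ≤ 3. On the other hand G contains the 4-clique {b, d, e, f}. A clique must lie in a single bag of any decomposition, so no decomposition can have width below 3. Hence tw(G) = 3 exactly.

Treewidth 3.
One such decomposition:
Bags: B1 = {a, b, d, e}  B2 = {b, d, e, f}  B3 = {a, b, e, g}  B4 = {b, c, d, e}  B5 = {a, b, e, h}
Tree: B1–B2, B1–B3, B1–B4, B3–B5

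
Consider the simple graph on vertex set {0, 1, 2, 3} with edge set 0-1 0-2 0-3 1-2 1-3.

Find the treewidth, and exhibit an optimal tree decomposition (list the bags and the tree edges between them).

Treewidth 2.
One optimal decomposition is:
Bags: B1 = {0, 1, 3}  B2 = {0, 1, 2}
Tree: B1–B2

Every bag has size at most 3, so the width is 3 − 1 = 2 and tw(G) ≤ 2. Conversely, {0, 1, 2} is a clique of size 3, and the vertices of any clique must share a bag in every tree decomposition; so some bag has ≥ 3 vertices and tw(G) ≥ 2. Combining the bounds, tw(G) = 2.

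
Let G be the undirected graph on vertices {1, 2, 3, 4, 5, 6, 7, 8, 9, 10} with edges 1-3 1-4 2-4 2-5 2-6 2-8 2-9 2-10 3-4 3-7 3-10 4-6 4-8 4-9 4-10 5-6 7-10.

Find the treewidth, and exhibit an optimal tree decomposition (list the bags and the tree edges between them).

Each bag holds 3 vertices, so the decomposition has width 2, which upper-bounds the treewidth. For the lower bound, the 3 vertices {1, 3, 4} are pairwise adjacent, and any tree decomposition puts a clique entirely inside one bag — forcing width ≥ 2. Combining the bounds, tw(G) = 2.

Treewidth 2.
Bags: B1 = {3, 4, 10}  B2 = {2, 4, 10}  B3 = {2, 4, 8}  B4 = {3, 7, 10}  B5 = {1, 3, 4}  B6 = {2, 4, 6}  B7 = {2, 5, 6}  B8 = {2, 4, 9}
Tree: B1–B2, B2–B3, B1–B4, B1–B5, B2–B6, B6–B7, B3–B8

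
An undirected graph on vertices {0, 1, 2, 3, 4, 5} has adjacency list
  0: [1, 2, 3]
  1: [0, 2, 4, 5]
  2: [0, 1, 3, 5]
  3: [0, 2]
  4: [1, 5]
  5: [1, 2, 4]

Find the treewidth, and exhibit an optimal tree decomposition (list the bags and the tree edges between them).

Every bag has size at most 3, so the width is 3 − 1 = 2 and tw(G) ≤ 2. On the other hand G contains the 3-clique {0, 1, 2}. A clique must lie in a single bag of any decomposition, so no decomposition can have width below 2. The upper and lower bounds meet at 2, so that is the treewidth.

Treewidth 2.
Bags: B1 = {1, 2, 5}  B2 = {0, 1, 2}  B3 = {1, 4, 5}  B4 = {0, 2, 3}
Tree: B1–B2, B1–B3, B2–B4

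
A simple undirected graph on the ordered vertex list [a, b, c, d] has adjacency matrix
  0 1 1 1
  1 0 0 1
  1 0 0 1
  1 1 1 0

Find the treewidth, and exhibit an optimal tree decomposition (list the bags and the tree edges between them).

Each bag holds 3 vertices, so the decomposition has width 2, which upper-bounds the treewidth. For the lower bound, the 3 vertices {a, c, d} are pairwise adjacent, and any tree decomposition puts a clique entirely inside one bag — forcing width ≥ 2. The upper and lower bounds meet at 2, so that is the treewidth.

Treewidth 2.
Bags: B1 = {a, b, d}  B2 = {a, c, d}
Tree: B1–B2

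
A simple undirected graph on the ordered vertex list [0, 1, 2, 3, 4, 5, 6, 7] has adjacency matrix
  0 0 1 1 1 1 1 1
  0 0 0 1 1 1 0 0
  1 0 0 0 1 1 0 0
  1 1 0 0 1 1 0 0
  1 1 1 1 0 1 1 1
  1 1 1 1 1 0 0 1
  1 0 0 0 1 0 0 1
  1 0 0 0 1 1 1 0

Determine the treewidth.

A width-3 tree decomposition is:
Bags: B1 = {1, 3, 4, 5}  B2 = {0, 3, 4, 5}  B3 = {0, 4, 5, 7}  B4 = {0, 4, 6, 7}  B5 = {0, 2, 4, 5}
Tree: B1–B2, B2–B3, B3–B4, B3–B5
Each bag holds 4 vertices, so the decomposition has width 3, which upper-bounds the treewidth. On the other hand G contains the 4-clique {0, 2, 4, 5}. A clique must lie in a single bag of any decomposition, so no decomposition can have width below 3. Hence tw(G) = 3 exactly.

3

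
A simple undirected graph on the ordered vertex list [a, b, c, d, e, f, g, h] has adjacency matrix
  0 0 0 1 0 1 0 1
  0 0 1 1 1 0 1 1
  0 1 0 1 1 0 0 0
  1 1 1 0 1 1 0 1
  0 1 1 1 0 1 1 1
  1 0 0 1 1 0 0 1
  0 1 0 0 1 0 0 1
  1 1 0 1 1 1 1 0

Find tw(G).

A width-3 tree decomposition is:
Bags: B1 = {b, d, e, h}  B2 = {d, e, f, h}  B3 = {a, d, f, h}  B4 = {b, e, g, h}  B5 = {b, c, d, e}
Tree: B1–B2, B2–B3, B1–B4, B1–B5
Each bag holds 4 vertices, so the decomposition has width 3, which upper-bounds the treewidth. Conversely, {d, e, f, h} is a clique of size 4, and the vertices of any clique must share a bag in every tree decomposition; so some bag has ≥ 4 vertices and tw(G) ≥ 3. Hence tw(G) = 3 exactly.

3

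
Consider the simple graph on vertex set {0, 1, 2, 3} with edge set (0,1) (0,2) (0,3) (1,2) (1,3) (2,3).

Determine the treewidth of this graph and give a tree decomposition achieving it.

Treewidth 3.
One optimal decomposition is:
Bags: B1 = {0, 1, 2, 3}
Tree: (single bag)

With just one bag of size 4, the width is 4 − 1 = 3, so tw(G) ≤ 3. For the lower bound, the 4 vertices {0, 1, 2, 3} are pairwise adjacent, and any tree decomposition puts a clique entirely inside one bag — forcing width ≥ 3. Combining the bounds, tw(G) = 3.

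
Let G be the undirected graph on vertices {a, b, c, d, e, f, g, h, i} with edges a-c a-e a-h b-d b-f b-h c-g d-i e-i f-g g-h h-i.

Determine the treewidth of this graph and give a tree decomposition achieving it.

Every bag has size at most 4, so the width is 4 − 1 = 3 and tw(G) ≤ 3. For the lower bound: the 4 vertex sets {d,e,i}, {a}, {h}, {b,c,f,g} are disjoint, each induces a connected subgraph, and every pair is joined by at least one edge of G. Contracting each set to a single vertex therefore yields K_{4} as a minor, and since treewidth is minor-monotone, tw(G) ≥ tw(K_{4}) = 3. Combining the bounds, tw(G) = 3.

Treewidth 3.
One such decomposition:
Bags: B1 = {a, d, e, i}  B2 = {a, d, h, i}  B3 = {a, b, d, h}  B4 = {a, b, c, h}  B5 = {b, c, g, h}  B6 = {b, c, f, g}
Tree: B1–B2, B2–B3, B3–B4, B4–B5, B5–B6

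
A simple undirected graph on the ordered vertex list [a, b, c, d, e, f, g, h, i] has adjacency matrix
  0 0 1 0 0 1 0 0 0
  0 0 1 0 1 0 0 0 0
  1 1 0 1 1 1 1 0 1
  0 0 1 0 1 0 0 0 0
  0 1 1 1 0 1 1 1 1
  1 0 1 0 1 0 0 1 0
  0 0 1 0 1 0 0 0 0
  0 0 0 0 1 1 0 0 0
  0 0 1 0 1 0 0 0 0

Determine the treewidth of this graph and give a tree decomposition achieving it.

Each bag holds 3 vertices, so the decomposition has width 2, which upper-bounds the treewidth. For the lower bound, the 3 vertices {e, f, h} are pairwise adjacent, and any tree decomposition puts a clique entirely inside one bag — forcing width ≥ 2. The upper and lower bounds meet at 2, so that is the treewidth.

Treewidth 2.
One optimal decomposition is:
Bags: B1 = {a, c, f}  B2 = {c, e, f}  B3 = {e, f, h}  B4 = {b, c, e}  B5 = {c, d, e}  B6 = {c, e, g}  B7 = {c, e, i}
Tree: B1–B2, B2–B3, B2–B4, B2–B5, B2–B6, B4–B7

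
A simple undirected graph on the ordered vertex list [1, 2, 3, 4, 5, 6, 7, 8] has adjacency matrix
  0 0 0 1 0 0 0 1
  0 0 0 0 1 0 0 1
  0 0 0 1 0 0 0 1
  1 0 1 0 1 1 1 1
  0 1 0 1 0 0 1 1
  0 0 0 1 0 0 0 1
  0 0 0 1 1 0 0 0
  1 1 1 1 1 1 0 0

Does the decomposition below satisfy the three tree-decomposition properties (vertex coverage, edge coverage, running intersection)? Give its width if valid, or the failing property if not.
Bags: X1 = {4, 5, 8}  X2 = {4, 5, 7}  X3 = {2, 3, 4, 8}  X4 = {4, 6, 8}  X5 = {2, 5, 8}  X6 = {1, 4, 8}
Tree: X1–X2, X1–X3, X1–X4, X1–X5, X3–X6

A tree decomposition must satisfy three properties: every vertex lies in some bag; for every edge, both endpoints lie together in some bag; and for every vertex, the bags containing it form a connected subtree. Here bags containing vertex 2 are not connected in the tree, so the decomposition is invalid.

No — bags containing vertex 2 are not connected in the tree.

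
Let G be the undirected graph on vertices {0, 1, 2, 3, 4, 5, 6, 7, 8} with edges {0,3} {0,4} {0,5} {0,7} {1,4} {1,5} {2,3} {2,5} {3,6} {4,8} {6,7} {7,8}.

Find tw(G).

A width-3 tree decomposition is:
Bags: B1 = {1, 2, 4, 5}  B2 = {0, 2, 4, 5}  B3 = {0, 2, 3, 4}  B4 = {0, 3, 4, 8}  B5 = {0, 3, 7, 8}  B6 = {3, 6, 7, 8}
Tree: B1–B2, B2–B3, B3–B4, B4–B5, B5–B6
Each bag holds 4 vertices, so the decomposition has width 3, which upper-bounds the treewidth. For the lower bound: the 4 vertex sets {1,2,5}, {4}, {0}, {3,6,7,8} are disjoint, each induces a connected subgraph, and every pair is joined by at least one edge of G. Contracting each set to a single vertex therefore yields K_{4} as a minor, and since treewidth is minor-monotone, tw(G) ≥ tw(K_{4}) = 3. The upper and lower bounds meet at 3, so that is the treewidth.

3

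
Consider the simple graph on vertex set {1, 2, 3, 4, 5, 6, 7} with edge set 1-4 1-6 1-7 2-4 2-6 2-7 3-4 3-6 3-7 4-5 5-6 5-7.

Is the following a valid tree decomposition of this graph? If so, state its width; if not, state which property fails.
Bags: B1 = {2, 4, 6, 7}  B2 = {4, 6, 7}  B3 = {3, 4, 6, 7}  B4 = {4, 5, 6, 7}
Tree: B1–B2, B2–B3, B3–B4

A tree decomposition must satisfy three properties: every vertex lies in some bag; for every edge, both endpoints lie together in some bag; and for every vertex, the bags containing it form a connected subtree. Here vertex 1 appears in no bag, so the decomposition is invalid.

No — vertex 1 appears in no bag.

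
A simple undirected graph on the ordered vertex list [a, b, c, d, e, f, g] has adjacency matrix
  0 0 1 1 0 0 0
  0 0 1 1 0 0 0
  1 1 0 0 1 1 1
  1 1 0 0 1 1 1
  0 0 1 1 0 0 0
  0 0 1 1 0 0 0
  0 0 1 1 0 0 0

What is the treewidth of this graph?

2

A width-2 tree decomposition is:
Bags: B1 = {c, d, g}  B2 = {a, c, d}  B3 = {b, c, d}  B4 = {c, d, e}  B5 = {c, d, f}
Tree: B1–B2, B2–B3, B3–B4, B4–B5
Each bag holds 3 vertices, so the decomposition has width 2, which upper-bounds the treewidth. Since d–g–c–a–d is a cycle in G, G is not acyclic. Forests are exactly the graphs of treewidth ≤ 1, so tw(G) ≥ 2. Combining the bounds, tw(G) = 2.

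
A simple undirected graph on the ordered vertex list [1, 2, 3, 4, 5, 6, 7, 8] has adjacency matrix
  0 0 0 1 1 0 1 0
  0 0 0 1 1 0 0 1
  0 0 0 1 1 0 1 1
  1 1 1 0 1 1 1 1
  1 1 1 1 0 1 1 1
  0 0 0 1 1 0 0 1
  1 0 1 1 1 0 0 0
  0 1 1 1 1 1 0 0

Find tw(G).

3

A width-3 tree decomposition is:
Bags: B1 = {2, 4, 5, 8}  B2 = {3, 4, 5, 8}  B3 = {4, 5, 6, 8}  B4 = {3, 4, 5, 7}  B5 = {1, 4, 5, 7}
Tree: B1–B2, B2–B3, B2–B4, B4–B5
Every bag has size at most 4, so the width is 4 − 1 = 3 and tw(G) ≤ 3. On the other hand G contains the 4-clique {2, 4, 5, 8}. A clique must lie in a single bag of any decomposition, so no decomposition can have width below 3. Combining the bounds, tw(G) = 3.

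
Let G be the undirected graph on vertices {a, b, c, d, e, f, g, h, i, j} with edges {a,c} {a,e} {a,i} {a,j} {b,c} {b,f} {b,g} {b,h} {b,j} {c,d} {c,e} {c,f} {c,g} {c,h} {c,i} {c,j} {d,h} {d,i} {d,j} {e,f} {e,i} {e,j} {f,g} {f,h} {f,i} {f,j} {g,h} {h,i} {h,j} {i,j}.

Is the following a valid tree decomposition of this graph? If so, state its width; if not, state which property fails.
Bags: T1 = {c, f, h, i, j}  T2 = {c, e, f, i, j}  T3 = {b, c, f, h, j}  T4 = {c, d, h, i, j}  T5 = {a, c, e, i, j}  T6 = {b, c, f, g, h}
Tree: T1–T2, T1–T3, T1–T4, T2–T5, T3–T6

Every vertex of G appears in some bag (union = {a, b, c, d, e, f, g, h, i, j}); every edge is covered by a bag; and for each vertex v the set of bags containing v is connected in the bag tree. The decomposition is therefore valid. The largest bag has 5 vertices, so the width is 4.

Yes; width 4.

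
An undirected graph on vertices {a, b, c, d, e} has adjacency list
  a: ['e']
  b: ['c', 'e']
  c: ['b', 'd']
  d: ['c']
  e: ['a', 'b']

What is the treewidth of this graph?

A width-1 tree decomposition is:
Bags: B1 = {a, e}  B2 = {b, e}  B3 = {b, c}  B4 = {c, d}
Tree: B1–B2, B2–B3, B3–B4
The largest bag has 2 vertices, giving width 1; this decomposition certifies tw(G) ≤ 1. Any graph with an edge has treewidth ≥ 1, and G has the edge a–e. Hence tw(G) = 1 exactly.

1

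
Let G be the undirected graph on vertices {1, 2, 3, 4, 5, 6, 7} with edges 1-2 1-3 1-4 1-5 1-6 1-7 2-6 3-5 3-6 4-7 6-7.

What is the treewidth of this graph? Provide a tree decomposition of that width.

The largest bag has 3 vertices, giving width 2; this decomposition certifies tw(G) ≤ 2. On the other hand G contains the 3-clique {1, 4, 7}. A clique must lie in a single bag of any decomposition, so no decomposition can have width below 2. Hence tw(G) = 2 exactly.

Treewidth 2.
One such decomposition:
Bags: B1 = {1, 6, 7}  B2 = {1, 3, 6}  B3 = {1, 3, 5}  B4 = {1, 2, 6}  B5 = {1, 4, 7}
Tree: B1–B2, B2–B3, B1–B4, B1–B5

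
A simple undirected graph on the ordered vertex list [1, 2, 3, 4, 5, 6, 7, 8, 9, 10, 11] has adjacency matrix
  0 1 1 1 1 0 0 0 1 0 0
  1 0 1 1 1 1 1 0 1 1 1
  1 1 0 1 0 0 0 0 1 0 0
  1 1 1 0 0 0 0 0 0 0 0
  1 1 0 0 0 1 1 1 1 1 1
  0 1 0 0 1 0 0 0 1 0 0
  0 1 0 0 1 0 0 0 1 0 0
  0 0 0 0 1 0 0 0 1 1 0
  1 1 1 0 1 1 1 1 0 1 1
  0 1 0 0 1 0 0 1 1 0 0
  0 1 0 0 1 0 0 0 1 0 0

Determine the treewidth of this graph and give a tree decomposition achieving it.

The largest bag has 4 vertices, giving width 3; this decomposition certifies tw(G) ≤ 3. On the other hand G contains the 4-clique {5, 8, 9, 10}. A clique must lie in a single bag of any decomposition, so no decomposition can have width below 3. Hence tw(G) = 3 exactly.

Treewidth 3.
One such decomposition:
Bags: B1 = {1, 2, 5, 9}  B2 = {2, 5, 7, 9}  B3 = {2, 5, 9, 10}  B4 = {1, 2, 3, 9}  B5 = {2, 5, 6, 9}  B6 = {5, 8, 9, 10}  B7 = {2, 5, 9, 11}  B8 = {1, 2, 3, 4}
Tree: B1–B2, B2–B3, B1–B4, B3–B5, B3–B6, B3–B7, B4–B8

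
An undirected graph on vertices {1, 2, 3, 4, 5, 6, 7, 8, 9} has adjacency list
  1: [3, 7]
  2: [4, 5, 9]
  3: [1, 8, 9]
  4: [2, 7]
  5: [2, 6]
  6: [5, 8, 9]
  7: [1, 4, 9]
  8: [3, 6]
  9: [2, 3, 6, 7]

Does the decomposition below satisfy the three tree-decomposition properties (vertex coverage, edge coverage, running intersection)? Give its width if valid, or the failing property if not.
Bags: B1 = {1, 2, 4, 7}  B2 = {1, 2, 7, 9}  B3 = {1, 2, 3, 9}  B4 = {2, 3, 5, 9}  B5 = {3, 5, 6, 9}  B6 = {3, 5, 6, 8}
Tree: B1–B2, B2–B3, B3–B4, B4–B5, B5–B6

Every vertex of G appears in some bag (union = {1, 2, 3, 4, 5, 6, 7, 8, 9}); every edge is covered by a bag; and for each vertex v the set of bags containing v is connected in the bag tree. The decomposition is therefore valid. The largest bag has 4 vertices, so the width is 3.

Yes; width 3.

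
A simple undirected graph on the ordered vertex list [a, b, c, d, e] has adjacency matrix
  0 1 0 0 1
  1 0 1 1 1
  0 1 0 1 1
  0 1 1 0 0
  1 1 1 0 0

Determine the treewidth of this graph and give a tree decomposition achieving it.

Treewidth 2.
One optimal decomposition is:
Bags: B1 = {a, b, e}  B2 = {b, c, e}  B3 = {b, c, d}
Tree: B1–B2, B2–B3

Each bag holds 3 vertices, so the decomposition has width 2, which upper-bounds the treewidth. On the other hand G contains the 3-clique {b, c, d}. A clique must lie in a single bag of any decomposition, so no decomposition can have width below 2. Hence tw(G) = 2 exactly.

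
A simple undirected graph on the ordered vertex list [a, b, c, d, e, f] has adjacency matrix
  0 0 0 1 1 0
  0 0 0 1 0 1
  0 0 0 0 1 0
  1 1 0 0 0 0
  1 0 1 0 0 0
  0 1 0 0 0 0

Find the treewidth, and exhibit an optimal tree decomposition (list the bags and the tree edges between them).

Each bag holds 2 vertices, so the decomposition has width 1, which upper-bounds the treewidth. Since G has at least one edge (e.g. c–e), it is not an edgeless graph, so tw(G) ≥ 1. Combining the bounds, tw(G) = 1.

Treewidth 1.
One optimal decomposition is:
Bags: B1 = {c, e}  B2 = {a, e}  B3 = {a, d}  B4 = {b, d}  B5 = {b, f}
Tree: B1–B2, B2–B3, B3–B4, B4–B5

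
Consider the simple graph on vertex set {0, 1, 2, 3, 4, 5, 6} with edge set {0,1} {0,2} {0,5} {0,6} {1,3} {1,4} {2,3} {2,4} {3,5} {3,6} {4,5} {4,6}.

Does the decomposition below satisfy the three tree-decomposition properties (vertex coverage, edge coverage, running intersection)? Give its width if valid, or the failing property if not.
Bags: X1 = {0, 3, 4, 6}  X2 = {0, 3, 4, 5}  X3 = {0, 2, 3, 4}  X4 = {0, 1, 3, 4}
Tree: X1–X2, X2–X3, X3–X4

Every vertex of G appears in some bag (union = {0, 1, 2, 3, 4, 5, 6}); every edge is covered by a bag; and for each vertex v the set of bags containing v is connected in the bag tree. The decomposition is therefore valid. The largest bag has 4 vertices, so the width is 3.

Yes; width 3.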